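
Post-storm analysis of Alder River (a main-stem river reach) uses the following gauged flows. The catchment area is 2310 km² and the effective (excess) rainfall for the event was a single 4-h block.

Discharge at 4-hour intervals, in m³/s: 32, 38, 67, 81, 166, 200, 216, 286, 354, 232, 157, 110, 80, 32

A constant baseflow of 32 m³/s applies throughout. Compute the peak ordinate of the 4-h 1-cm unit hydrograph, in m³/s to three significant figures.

Direct runoff: 0.0, 6.0, 35.0, 49.0, 134.0, 168.0, 184.0, 254.0, 322.0, 200.0, 125.0, 78.0, 48.0, 0.0 m³/s; ΣQ_DR = 1603 m³/s, peak = 322.0 m³/s.
Runoff depth d = ΣQ_DR·Δt / A = 1603 × 14400 / (2310 km²) = 9.993 mm.
The 1-cm UH is the DRH scaled by (10 mm)/d, so U_p = 322.0 × 10/9.993 = 322 m³/s.

U_p ≈ 322 m³/s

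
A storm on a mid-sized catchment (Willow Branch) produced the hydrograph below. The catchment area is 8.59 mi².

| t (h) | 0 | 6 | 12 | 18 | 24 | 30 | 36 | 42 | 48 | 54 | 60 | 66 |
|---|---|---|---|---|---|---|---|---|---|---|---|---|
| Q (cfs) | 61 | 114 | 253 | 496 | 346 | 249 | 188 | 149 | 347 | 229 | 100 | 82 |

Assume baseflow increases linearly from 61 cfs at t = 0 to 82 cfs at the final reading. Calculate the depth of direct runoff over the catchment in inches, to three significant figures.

d ≈ 1.90 in

Direct runoff: 0.00, 51.09, 188.18, 429.27, 277.36, 178.45, 115.55, 74.64, 270.73, 150.82, 19.91, 0.00 cfs; ΣQ_DR = 1756 cfs.
V = ΣQ_DR · Δt = 1756 × 21600 s = 3.793 × 10^7 ft³.
Over A = 8.59 mi², depth = V / A = 1.90 in.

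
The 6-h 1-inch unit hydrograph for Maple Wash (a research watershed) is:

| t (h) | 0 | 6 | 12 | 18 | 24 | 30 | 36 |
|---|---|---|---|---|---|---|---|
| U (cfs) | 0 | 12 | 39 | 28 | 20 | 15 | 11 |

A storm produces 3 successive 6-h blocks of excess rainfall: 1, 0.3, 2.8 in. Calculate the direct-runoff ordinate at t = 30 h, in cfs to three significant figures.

By discrete convolution, Q_j = Σ (P_i / 1 in) · U_{j−i}.
At t = 30 h (j=5): Q = (1/1)·15 + (0.3/1)·20 + (2.8/1)·28 = 99.4 cfs.

Q ≈ 99.4 cfs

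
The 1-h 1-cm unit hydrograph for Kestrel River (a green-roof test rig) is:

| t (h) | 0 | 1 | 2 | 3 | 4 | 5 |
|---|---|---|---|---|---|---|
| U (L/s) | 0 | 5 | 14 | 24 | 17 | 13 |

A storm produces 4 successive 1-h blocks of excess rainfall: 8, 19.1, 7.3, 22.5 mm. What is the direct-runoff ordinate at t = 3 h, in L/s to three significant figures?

By discrete convolution, Q_j = Σ (P_i / 10 mm) · U_{j−i}.
At t = 3 h (j=3): Q = (8/10)·24 + (19.1/10)·14 + (7.3/10)·5 + (22.5/10)·0 = 49.6 L/s.

Q ≈ 49.6 L/s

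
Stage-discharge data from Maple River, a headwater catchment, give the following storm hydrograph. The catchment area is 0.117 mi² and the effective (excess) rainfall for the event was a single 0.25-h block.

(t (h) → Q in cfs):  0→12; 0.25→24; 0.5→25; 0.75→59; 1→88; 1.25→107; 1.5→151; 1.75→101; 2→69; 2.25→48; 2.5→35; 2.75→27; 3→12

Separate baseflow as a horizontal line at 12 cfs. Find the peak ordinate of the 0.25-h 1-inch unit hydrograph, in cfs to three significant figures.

U_p ≈ 69.7 cfs

Direct runoff: 0.0, 12.0, 13.0, 47.0, 76.0, 95.0, 139.0, 89.0, 57.0, 36.0, 23.0, 15.0, 0.0 cfs; ΣQ_DR = 602.0 cfs, peak = 139.0 cfs.
Runoff depth d = ΣQ_DR·Δt / A = 602.0 × 900 / (0.117 mi²) = 1.993 in.
The 1-inch UH is the DRH scaled by (1 in)/d, so U_p = 139.0 × 1/1.993 = 69.7 cfs.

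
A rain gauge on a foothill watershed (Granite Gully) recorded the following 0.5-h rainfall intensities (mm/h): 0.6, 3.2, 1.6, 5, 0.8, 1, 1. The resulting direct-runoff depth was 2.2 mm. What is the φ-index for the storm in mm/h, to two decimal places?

Only the 2 blocks with intensity above φ contribute runoff: 3.2, 5 mm/h.
Σ(I−φ)·Δt = d  ⇒  (3.2+5 − 2φ)·0.5 = 2.2
φ = (8.200 − 2.2/0.5) / 2 = 1.90 mm/h.

φ ≈ 1.90 mm/h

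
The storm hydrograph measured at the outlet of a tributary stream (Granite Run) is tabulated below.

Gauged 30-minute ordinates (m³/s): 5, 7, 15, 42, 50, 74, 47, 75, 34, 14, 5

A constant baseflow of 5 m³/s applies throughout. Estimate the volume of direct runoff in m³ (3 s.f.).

V ≈ 5.63 × 10^5 m³

Direct-runoff ordinates (Q − Q_b): 0.0, 2.0, 10.0, 37.0, 45.0, 69.0, 42.0, 70.0, 29.0, 9.0, 0.0 m³/s.
ΣQ_DR = 313.0 m³/s.
With Δt = 0.5 h = 1800 s, V = ΣQ_DR · Δt = 313.0 × 1800 = 5.63 × 10^5 m³.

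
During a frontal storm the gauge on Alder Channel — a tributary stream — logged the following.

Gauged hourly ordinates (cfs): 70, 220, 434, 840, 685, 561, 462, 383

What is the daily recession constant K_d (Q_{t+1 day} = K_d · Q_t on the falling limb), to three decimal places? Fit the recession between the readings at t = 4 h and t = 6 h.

K_d ≈ 0.009

Between t = 4 h and t = 6 h the flow falls from 685 to 462 cfs over 2×1 h = 2 h.
Per-interval ratio K = (462/685)^(1/2) = 0.8213; K_d = K^(24/1) = 0.009.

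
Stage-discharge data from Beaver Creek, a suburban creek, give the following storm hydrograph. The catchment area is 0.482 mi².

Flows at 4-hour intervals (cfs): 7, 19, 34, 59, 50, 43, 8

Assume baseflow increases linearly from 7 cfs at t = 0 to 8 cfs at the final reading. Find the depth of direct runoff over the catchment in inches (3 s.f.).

Direct runoff: 0.00, 11.83, 26.67, 51.50, 42.33, 35.17, 0.00 cfs; ΣQ_DR = 167.5 cfs.
V = ΣQ_DR · Δt = 167.5 × 14400 s = 2.412 × 10^6 ft³.
Over A = 0.482 mi², depth = V / A = 2.15 in.

d ≈ 2.15 in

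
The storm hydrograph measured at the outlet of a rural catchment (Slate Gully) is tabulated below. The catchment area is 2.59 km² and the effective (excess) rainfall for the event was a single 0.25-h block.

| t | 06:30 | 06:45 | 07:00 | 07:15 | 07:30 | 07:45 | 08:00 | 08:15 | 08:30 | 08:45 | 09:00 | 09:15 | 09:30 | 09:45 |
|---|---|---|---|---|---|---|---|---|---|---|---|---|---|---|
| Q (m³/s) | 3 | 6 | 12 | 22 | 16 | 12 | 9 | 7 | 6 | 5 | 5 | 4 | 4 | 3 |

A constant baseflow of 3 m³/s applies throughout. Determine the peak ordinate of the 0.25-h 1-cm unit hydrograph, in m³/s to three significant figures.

Direct runoff: 0.0, 3.0, 9.0, 19.0, 13.0, 9.0, 6.0, 4.0, 3.0, 2.0, 2.0, 1.0, 1.0, 0.0 m³/s; ΣQ_DR = 72.00 m³/s, peak = 19.0 m³/s.
Runoff depth d = ΣQ_DR·Δt / A = 72.00 × 900 / (2.59 km²) = 25.02 mm.
The 1-cm UH is the DRH scaled by (10 mm)/d, so U_p = 19.0 × 10/25.02 = 7.59 m³/s.

U_p ≈ 7.59 m³/s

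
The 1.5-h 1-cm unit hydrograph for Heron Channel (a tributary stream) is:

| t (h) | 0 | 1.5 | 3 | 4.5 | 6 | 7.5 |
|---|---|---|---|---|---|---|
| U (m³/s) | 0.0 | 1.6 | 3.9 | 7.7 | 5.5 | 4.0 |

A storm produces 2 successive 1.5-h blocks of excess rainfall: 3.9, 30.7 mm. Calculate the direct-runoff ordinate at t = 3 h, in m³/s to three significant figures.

By discrete convolution, Q_j = Σ (P_i / 10 mm) · U_{j−i}.
At t = 3 h (j=2): Q = (3.9/10)·3.9 + (30.7/10)·1.6 = 6.43 m³/s.

Q ≈ 6.43 m³/s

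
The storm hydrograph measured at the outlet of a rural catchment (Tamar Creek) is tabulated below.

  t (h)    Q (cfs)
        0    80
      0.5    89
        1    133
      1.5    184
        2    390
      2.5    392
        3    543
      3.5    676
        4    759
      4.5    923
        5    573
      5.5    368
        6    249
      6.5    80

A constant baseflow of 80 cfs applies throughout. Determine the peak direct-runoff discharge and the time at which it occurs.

Q_p = 843.0 cfs at t = 4.5 h

Subtracting baseflow gives direct-runoff ordinates: 0.0, 9.0, 53.0, 104.0, 310.0, 312.0, 463.0, 596.0, 679.0, 843.0, 493.0, 288.0, 169.0, 0.0 cfs.
The maximum is 843.0 cfs, occurring at the reading for t = 4.5 h.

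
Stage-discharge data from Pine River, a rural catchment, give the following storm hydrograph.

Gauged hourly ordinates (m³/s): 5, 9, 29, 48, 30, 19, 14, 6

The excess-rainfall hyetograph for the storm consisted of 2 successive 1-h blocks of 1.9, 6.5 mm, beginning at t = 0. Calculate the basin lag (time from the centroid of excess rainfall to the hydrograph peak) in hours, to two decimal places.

Centroid of excess rainfall: t_c = Σ P_i·t̄_i / ΣP_i = 1.2738 h (block centres at 0.5, 1.5 h).
Hydrograph peak occurs at t = 3 h, so basin lag t_L = 3 − 1.2738 = 1.73 h.

t_L ≈ 1.73 h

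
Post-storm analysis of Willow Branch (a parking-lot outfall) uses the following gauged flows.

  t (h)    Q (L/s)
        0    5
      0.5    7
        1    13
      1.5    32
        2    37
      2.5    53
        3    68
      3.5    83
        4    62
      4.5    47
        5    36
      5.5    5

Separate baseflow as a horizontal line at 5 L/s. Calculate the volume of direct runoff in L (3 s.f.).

V ≈ 6.98 × 10^5 L

Direct-runoff ordinates (Q − Q_b): 0.0, 2.0, 8.0, 27.0, 32.0, 48.0, 63.0, 78.0, 57.0, 42.0, 31.0, 0.0 L/s.
ΣQ_DR = 388.0 L/s.
With Δt = 0.5 h = 1800 s, V = ΣQ_DR · Δt = 388.0 × 1800 = 6.98 × 10^5 L.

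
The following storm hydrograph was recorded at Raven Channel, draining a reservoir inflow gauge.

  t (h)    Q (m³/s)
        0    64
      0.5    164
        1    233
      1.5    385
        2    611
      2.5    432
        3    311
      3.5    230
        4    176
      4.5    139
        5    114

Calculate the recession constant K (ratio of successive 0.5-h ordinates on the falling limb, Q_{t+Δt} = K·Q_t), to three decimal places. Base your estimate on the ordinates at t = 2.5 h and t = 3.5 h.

K ≈ 0.730

Using the recession-limb readings at t = 2.5 h and t = 3.5 h: Q falls from 432 to 230 m³/s over 2 intervals.
K = (Q₂/Q₁)^(1/2) = (230/432)^(1/2) = 0.730.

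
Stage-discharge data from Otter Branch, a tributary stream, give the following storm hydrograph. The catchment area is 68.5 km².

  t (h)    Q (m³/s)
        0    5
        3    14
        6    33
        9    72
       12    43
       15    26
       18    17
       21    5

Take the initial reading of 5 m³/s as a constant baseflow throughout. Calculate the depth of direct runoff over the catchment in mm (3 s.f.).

Direct runoff: 0.0, 9.0, 28.0, 67.0, 38.0, 21.0, 12.0, 0.0 m³/s; ΣQ_DR = 175.0 m³/s.
V = ΣQ_DR · Δt = 175.0 × 10800 s = 1.890 × 10^6 m³.
Over A = 68.5 km², depth = V / A = 27.6 mm.

d ≈ 27.6 mm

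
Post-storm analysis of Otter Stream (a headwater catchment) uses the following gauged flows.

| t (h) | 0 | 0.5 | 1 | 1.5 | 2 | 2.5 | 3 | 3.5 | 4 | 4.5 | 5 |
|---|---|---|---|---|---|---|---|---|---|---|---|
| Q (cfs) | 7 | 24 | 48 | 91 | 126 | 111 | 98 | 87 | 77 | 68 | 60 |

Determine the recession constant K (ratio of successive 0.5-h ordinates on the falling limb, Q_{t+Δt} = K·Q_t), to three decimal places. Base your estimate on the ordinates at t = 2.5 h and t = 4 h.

K ≈ 0.885

Using the recession-limb readings at t = 2.5 h and t = 4 h: Q falls from 111 to 77 cfs over 3 intervals.
K = (Q₂/Q₁)^(1/3) = (77/111)^(1/3) = 0.885.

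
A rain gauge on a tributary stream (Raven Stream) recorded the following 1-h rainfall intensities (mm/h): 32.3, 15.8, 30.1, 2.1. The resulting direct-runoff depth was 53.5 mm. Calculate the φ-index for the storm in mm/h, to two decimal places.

φ ≈ 8.23 mm/h

Only the 3 blocks with intensity above φ contribute runoff: 32.3, 15.8, 30.1 mm/h.
Σ(I−φ)·Δt = d  ⇒  (32.3+15.8+30.1 − 3φ)·1 = 53.5
φ = (78.20 − 53.5/1) / 3 = 8.23 mm/h.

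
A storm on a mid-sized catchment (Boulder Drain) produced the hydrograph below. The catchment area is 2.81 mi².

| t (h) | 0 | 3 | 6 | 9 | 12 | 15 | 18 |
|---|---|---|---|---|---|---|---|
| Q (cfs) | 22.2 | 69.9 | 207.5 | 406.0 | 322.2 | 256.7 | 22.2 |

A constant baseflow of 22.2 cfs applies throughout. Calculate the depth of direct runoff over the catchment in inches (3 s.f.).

d ≈ 1.90 in

Direct runoff: 0.0, 47.7, 185.3, 383.8, 300.0, 234.5, 0.0 cfs; ΣQ_DR = 1151 cfs.
V = ΣQ_DR · Δt = 1151 × 10800 s = 1.243 × 10^7 ft³.
Over A = 2.81 mi², depth = V / A = 1.90 in.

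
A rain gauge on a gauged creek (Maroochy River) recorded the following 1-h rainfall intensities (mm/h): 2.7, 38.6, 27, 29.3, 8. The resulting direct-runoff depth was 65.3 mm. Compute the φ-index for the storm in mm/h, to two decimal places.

φ ≈ 9.87 mm/h

Only the 3 blocks with intensity above φ contribute runoff: 38.6, 27, 29.3 mm/h.
Σ(I−φ)·Δt = d  ⇒  (38.6+27+29.3 − 3φ)·1 = 65.3
φ = (94.90 − 65.3/1) / 3 = 9.87 mm/h.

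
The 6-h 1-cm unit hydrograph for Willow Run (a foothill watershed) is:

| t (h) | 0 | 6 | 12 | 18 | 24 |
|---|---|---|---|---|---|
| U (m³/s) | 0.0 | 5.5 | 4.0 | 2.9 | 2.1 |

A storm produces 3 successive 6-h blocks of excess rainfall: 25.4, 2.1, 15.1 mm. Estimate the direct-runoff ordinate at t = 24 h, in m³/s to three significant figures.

Q ≈ 12.0 m³/s

By discrete convolution, Q_j = Σ (P_i / 10 mm) · U_{j−i}.
At t = 24 h (j=4): Q = (25.4/10)·2.1 + (2.1/10)·2.9 + (15.1/10)·4.0 = 12.0 m³/s.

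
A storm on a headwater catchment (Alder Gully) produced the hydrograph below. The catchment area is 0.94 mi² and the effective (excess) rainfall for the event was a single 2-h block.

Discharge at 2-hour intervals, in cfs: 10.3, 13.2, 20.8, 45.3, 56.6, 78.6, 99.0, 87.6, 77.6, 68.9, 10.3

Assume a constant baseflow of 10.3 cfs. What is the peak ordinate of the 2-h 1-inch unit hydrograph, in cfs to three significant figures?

Direct runoff: 0.0, 2.9, 10.5, 35.0, 46.3, 68.3, 88.7, 77.3, 67.3, 58.6, 0.0 cfs; ΣQ_DR = 454.9 cfs, peak = 88.7 cfs.
Runoff depth d = ΣQ_DR·Δt / A = 454.9 × 7200 / (0.94 mi²) = 1.500 in.
The 1-inch UH is the DRH scaled by (1 in)/d, so U_p = 88.7 × 1/1.500 = 59.1 cfs.

U_p ≈ 59.1 cfs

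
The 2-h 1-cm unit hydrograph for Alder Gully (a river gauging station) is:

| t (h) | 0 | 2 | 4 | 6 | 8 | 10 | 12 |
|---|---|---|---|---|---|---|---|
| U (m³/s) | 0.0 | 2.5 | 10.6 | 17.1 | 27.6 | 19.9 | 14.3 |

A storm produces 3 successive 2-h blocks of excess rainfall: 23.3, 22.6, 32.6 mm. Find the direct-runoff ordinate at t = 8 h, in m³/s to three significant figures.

Q ≈ 138 m³/s

By discrete convolution, Q_j = Σ (P_i / 10 mm) · U_{j−i}.
At t = 8 h (j=4): Q = (23.3/10)·27.6 + (22.6/10)·17.1 + (32.6/10)·10.6 = 138 m³/s.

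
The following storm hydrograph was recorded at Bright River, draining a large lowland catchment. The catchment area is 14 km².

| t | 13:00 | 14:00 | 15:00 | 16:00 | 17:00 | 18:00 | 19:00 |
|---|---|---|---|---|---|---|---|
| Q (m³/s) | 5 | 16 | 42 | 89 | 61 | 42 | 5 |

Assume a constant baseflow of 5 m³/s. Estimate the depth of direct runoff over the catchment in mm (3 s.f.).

Direct runoff: 0.0, 11.0, 37.0, 84.0, 56.0, 37.0, 0.0 m³/s; ΣQ_DR = 225.0 m³/s.
V = ΣQ_DR · Δt = 225.0 × 3600 s = 8.100 × 10^5 m³.
Over A = 14 km², depth = V / A = 57.9 mm.

d ≈ 57.9 mm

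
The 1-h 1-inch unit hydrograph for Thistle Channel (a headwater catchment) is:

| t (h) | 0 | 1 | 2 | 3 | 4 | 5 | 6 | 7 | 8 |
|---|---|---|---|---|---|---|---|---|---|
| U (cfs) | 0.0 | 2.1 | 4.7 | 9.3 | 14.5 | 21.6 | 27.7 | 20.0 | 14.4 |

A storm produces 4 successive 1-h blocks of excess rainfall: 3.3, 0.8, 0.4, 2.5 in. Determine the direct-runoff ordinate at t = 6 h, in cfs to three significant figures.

Q ≈ 138 cfs

By discrete convolution, Q_j = Σ (P_i / 1 in) · U_{j−i}.
At t = 6 h (j=6): Q = (3.3/1)·27.7 + (0.8/1)·21.6 + (0.4/1)·14.5 + (2.5/1)·9.3 = 138 cfs.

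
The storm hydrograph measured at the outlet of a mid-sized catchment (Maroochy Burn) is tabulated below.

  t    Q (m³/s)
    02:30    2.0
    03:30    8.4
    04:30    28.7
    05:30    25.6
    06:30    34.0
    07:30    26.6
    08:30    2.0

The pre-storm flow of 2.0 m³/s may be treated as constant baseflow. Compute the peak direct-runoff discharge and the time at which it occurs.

Subtracting baseflow gives direct-runoff ordinates: 0.0, 6.4, 26.7, 23.6, 32.0, 24.6, 0.0 m³/s.
The maximum is 32.0 m³/s, occurring at the reading for t = 06:30.

Q_p = 32.0 m³/s at t = 06:30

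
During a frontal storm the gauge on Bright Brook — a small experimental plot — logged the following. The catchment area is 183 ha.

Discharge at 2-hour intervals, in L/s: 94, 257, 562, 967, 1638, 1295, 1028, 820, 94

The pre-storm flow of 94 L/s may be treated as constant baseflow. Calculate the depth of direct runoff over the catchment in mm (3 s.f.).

d ≈ 23.2 mm

Direct runoff: 0.0, 163.0, 468.0, 873.0, 1544.0, 1201.0, 934.0, 726.0, 0.0 L/s; ΣQ_DR = 5909 L/s.
V = ΣQ_DR · Δt = 5909 × 7200 s = 4.254 × 10^7 L.
Over A = 183 ha, depth = V / A = 23.2 mm.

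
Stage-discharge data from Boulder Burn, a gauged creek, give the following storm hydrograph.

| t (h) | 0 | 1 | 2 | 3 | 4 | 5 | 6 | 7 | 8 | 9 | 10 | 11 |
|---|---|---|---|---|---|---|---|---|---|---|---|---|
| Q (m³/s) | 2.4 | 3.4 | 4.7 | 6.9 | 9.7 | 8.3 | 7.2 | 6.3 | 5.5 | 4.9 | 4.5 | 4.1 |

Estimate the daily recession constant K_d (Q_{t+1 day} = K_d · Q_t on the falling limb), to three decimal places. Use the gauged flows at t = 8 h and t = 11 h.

Between t = 8 h and t = 11 h the flow falls from 5.5 to 4.1 m³/s over 3×1 h = 3 h.
Per-interval ratio K = (4.1/5.5)^(1/3) = 0.9067; K_d = K^(24/1) = 0.095.

K_d ≈ 0.095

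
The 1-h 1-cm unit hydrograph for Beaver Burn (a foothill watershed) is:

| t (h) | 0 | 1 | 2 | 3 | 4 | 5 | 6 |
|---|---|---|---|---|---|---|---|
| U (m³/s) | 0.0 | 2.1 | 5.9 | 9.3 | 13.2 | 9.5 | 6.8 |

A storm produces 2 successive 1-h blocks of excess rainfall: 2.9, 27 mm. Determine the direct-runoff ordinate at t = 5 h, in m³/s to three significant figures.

By discrete convolution, Q_j = Σ (P_i / 10 mm) · U_{j−i}.
At t = 5 h (j=5): Q = (2.9/10)·9.5 + (27/10)·13.2 = 38.4 m³/s.

Q ≈ 38.4 m³/s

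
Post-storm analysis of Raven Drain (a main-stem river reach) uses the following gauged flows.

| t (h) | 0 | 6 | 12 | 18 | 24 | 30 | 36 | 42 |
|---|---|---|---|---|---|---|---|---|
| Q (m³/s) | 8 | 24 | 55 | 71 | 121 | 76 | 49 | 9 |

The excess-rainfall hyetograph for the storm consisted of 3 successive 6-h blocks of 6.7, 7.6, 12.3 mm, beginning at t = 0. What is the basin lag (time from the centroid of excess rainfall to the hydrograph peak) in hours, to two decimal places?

t_L ≈ 13.74 h

Centroid of excess rainfall: t_c = Σ P_i·t̄_i / ΣP_i = 10.2632 h (block centres at 3, 9, 15 h).
Hydrograph peak occurs at t = 24 h, so basin lag t_L = 24 − 10.2632 = 13.74 h.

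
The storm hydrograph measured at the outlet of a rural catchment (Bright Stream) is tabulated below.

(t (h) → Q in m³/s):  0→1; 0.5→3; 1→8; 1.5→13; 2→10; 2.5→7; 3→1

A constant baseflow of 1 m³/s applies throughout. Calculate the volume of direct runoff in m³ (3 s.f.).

V ≈ 64800 m³

Direct-runoff ordinates (Q − Q_b): 0.0, 2.0, 7.0, 12.0, 9.0, 6.0, 0.0 m³/s.
ΣQ_DR = 36.00 m³/s.
With Δt = 0.5 h = 1800 s, V = ΣQ_DR · Δt = 36.00 × 1800 = 64800 m³.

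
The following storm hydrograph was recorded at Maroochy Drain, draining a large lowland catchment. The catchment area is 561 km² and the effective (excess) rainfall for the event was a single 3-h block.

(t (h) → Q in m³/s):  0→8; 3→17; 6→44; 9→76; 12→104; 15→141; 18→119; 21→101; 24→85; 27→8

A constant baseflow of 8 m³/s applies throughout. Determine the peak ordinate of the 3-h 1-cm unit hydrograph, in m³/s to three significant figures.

Direct runoff: 0.0, 9.0, 36.0, 68.0, 96.0, 133.0, 111.0, 93.0, 77.0, 0.0 m³/s; ΣQ_DR = 623.0 m³/s, peak = 133.0 m³/s.
Runoff depth d = ΣQ_DR·Δt / A = 623.0 × 10800 / (561 km²) = 11.99 mm.
The 1-cm UH is the DRH scaled by (10 mm)/d, so U_p = 133.0 × 10/11.99 = 111 m³/s.

U_p ≈ 111 m³/s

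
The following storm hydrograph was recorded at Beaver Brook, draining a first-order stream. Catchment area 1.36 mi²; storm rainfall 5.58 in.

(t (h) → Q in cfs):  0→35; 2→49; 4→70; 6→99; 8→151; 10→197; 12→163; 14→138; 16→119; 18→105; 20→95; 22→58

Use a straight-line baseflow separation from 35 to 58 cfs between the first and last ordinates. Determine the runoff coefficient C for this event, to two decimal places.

ΣQ_DR = 721.0 cfs; V = ΣQ_DR·Δt = 5.191 × 10^6 ft³.
Runoff depth d = V / A = 1.643 in.
C = d / P = 1.643 / 5.58 = 0.29.

C ≈ 0.29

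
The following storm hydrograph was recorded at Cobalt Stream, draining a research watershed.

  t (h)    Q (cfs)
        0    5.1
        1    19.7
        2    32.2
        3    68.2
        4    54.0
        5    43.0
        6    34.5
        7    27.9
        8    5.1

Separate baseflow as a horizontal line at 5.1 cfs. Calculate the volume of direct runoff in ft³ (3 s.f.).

V ≈ 8.78 × 10^5 ft³

Direct-runoff ordinates (Q − Q_b): 0.0, 14.6, 27.1, 63.1, 48.9, 37.9, 29.4, 22.8, 0.0 cfs.
ΣQ_DR = 243.8 cfs.
With Δt = 1 h = 3600 s, V = ΣQ_DR · Δt = 243.8 × 3600 = 8.78 × 10^5 ft³.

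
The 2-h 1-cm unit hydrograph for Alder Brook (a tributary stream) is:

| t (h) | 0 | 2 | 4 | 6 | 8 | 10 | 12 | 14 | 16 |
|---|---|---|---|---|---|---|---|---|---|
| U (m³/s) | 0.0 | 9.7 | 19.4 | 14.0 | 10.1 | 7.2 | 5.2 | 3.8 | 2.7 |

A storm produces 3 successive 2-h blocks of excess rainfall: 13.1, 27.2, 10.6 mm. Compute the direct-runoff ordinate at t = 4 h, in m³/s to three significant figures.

By discrete convolution, Q_j = Σ (P_i / 10 mm) · U_{j−i}.
At t = 4 h (j=2): Q = (13.1/10)·19.4 + (27.2/10)·9.7 + (10.6/10)·0.0 = 51.8 m³/s.

Q ≈ 51.8 m³/s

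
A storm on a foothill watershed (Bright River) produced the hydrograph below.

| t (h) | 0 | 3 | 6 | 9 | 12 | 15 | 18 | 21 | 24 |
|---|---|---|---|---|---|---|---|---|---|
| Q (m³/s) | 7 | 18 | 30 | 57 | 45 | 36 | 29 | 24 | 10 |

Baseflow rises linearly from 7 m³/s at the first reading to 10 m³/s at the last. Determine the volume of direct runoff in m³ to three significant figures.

V ≈ 1.94 × 10^6 m³

Direct-runoff ordinates (Q − Q_b): 0.00, 10.62, 22.25, 48.88, 36.50, 27.12, 19.75, 14.38, 0.00 m³/s.
ΣQ_DR = 179.5 m³/s.
With Δt = 3 h = 10800 s, V = ΣQ_DR · Δt = 179.5 × 10800 = 1.94 × 10^6 m³.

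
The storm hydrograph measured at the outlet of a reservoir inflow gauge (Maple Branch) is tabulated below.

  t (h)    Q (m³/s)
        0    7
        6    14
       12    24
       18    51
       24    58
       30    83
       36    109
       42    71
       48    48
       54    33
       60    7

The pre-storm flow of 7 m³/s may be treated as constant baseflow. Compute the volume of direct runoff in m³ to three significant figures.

V ≈ 9.24 × 10^6 m³

Direct-runoff ordinates (Q − Q_b): 0.0, 7.0, 17.0, 44.0, 51.0, 76.0, 102.0, 64.0, 41.0, 26.0, 0.0 m³/s.
ΣQ_DR = 428.0 m³/s.
With Δt = 6 h = 21600 s, V = ΣQ_DR · Δt = 428.0 × 21600 = 9.24 × 10^6 m³.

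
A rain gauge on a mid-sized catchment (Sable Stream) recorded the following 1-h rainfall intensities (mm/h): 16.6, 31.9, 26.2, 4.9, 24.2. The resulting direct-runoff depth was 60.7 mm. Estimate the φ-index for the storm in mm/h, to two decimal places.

Only the 4 blocks with intensity above φ contribute runoff: 16.6, 31.9, 26.2, 24.2 mm/h.
Σ(I−φ)·Δt = d  ⇒  (16.6+31.9+26.2+24.2 − 4φ)·1 = 60.7
φ = (98.90 − 60.7/1) / 4 = 9.55 mm/h.

φ ≈ 9.55 mm/h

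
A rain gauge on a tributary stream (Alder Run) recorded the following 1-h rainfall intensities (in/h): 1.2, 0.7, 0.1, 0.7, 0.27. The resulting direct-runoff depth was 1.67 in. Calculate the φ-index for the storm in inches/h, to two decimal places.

Only the 3 blocks with intensity above φ contribute runoff: 1.2, 0.7, 0.7 in/h.
Σ(I−φ)·Δt = d  ⇒  (1.2+0.7+0.7 − 3φ)·1 = 1.67
φ = (2.600 − 1.67/1) / 3 = 0.31 in/h.

φ ≈ 0.31 in/h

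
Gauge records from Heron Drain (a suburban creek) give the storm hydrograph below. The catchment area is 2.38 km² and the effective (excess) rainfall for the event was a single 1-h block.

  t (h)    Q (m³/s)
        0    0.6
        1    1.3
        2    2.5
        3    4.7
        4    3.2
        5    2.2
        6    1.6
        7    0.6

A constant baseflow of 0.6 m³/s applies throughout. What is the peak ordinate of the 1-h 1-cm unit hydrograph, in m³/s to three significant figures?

U_p ≈ 2.28 m³/s

Direct runoff: 0.0, 0.7, 1.9, 4.1, 2.6, 1.6, 1.0, 0.0 m³/s; ΣQ_DR = 11.90 m³/s, peak = 4.1 m³/s.
Runoff depth d = ΣQ_DR·Δt / A = 11.90 × 3600 / (2.38 km²) = 18.00 mm.
The 1-cm UH is the DRH scaled by (10 mm)/d, so U_p = 4.1 × 10/18.00 = 2.28 m³/s.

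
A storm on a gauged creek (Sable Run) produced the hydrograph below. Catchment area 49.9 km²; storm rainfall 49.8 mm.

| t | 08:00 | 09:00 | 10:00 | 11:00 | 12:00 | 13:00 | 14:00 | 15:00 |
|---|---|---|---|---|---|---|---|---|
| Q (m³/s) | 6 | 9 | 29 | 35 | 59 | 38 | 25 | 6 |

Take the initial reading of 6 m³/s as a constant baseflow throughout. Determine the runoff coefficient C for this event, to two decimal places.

C ≈ 0.23

ΣQ_DR = 159.0 m³/s; V = ΣQ_DR·Δt = 5.724 × 10^5 m³.
Runoff depth d = V / A = 11.47 mm.
C = d / P = 11.47 / 49.8 = 0.23.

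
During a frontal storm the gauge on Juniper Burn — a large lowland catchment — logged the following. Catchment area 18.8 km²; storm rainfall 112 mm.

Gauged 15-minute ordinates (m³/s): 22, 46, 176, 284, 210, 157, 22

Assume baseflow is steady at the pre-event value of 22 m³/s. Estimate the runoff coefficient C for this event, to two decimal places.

C ≈ 0.33

ΣQ_DR = 763.0 m³/s; V = ΣQ_DR·Δt = 6.867 × 10^5 m³.
Runoff depth d = V / A = 36.53 mm.
C = d / P = 36.53 / 112 = 0.33.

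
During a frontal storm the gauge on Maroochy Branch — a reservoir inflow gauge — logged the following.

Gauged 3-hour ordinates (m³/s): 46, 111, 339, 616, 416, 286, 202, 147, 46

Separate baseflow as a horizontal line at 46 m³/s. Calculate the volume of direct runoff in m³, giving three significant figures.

V ≈ 1.94 × 10^7 m³

Direct-runoff ordinates (Q − Q_b): 0.0, 65.0, 293.0, 570.0, 370.0, 240.0, 156.0, 101.0, 0.0 m³/s.
ΣQ_DR = 1795 m³/s.
With Δt = 3 h = 10800 s, V = ΣQ_DR · Δt = 1795 × 10800 = 1.94 × 10^7 m³.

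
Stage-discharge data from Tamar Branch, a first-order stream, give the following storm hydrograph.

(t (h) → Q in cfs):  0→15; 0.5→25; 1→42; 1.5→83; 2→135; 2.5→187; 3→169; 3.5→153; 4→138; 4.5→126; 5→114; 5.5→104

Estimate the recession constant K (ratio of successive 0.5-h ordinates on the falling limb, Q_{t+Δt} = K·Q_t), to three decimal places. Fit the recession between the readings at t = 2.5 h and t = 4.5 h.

K ≈ 0.906

Using the recession-limb readings at t = 2.5 h and t = 4.5 h: Q falls from 187 to 126 cfs over 4 intervals.
K = (Q₂/Q₁)^(1/4) = (126/187)^(1/4) = 0.906.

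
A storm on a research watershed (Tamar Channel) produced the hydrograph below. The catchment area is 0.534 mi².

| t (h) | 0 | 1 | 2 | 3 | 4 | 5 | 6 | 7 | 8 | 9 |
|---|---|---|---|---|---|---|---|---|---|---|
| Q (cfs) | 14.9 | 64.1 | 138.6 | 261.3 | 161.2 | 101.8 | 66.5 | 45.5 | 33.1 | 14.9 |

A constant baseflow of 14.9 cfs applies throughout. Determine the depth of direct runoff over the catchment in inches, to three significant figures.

Direct runoff: 0.0, 49.2, 123.7, 246.4, 146.3, 86.9, 51.6, 30.6, 18.2, 0.0 cfs; ΣQ_DR = 752.9 cfs.
V = ΣQ_DR · Δt = 752.9 × 3600 s = 2.710 × 10^6 ft³.
Over A = 0.534 mi², depth = V / A = 2.18 in.

d ≈ 2.18 in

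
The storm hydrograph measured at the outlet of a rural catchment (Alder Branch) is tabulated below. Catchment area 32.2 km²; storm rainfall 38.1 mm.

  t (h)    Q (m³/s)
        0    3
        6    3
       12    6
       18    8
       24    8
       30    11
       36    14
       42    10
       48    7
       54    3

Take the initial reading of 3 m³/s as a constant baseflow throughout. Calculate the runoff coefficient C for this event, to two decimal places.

ΣQ_DR = 43.00 m³/s; V = ΣQ_DR·Δt = 9.288 × 10^5 m³.
Runoff depth d = V / A = 28.84 mm.
C = d / P = 28.84 / 38.1 = 0.76.

C ≈ 0.76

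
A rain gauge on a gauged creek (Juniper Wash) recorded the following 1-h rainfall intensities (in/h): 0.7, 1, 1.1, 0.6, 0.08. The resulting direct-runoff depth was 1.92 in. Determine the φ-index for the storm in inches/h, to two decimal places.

Only the 4 blocks with intensity above φ contribute runoff: 0.7, 1, 1.1, 0.6 in/h.
Σ(I−φ)·Δt = d  ⇒  (0.7+1+1.1+0.6 − 4φ)·1 = 1.92
φ = (3.400 − 1.92/1) / 4 = 0.37 in/h.

φ ≈ 0.37 in/h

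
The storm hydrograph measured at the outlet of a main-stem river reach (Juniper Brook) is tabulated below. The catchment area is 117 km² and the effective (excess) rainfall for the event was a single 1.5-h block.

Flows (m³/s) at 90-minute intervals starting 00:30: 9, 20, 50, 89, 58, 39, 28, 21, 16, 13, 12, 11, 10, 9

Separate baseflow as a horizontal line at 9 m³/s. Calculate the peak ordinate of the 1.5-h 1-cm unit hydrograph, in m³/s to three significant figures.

U_p ≈ 66.9 m³/s

Direct runoff: 0.0, 11.0, 41.0, 80.0, 49.0, 30.0, 19.0, 12.0, 7.0, 4.0, 3.0, 2.0, 1.0, 0.0 m³/s; ΣQ_DR = 259.0 m³/s, peak = 80.0 m³/s.
Runoff depth d = ΣQ_DR·Δt / A = 259.0 × 5400 / (117 km²) = 11.95 mm.
The 1-cm UH is the DRH scaled by (10 mm)/d, so U_p = 80.0 × 10/11.95 = 66.9 m³/s.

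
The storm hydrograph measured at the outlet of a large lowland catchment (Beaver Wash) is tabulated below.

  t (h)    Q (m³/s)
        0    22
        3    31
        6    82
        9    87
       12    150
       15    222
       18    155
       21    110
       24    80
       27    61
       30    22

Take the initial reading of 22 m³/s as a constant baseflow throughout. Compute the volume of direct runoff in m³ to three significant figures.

Direct-runoff ordinates (Q − Q_b): 0.0, 9.0, 60.0, 65.0, 128.0, 200.0, 133.0, 88.0, 58.0, 39.0, 0.0 m³/s.
ΣQ_DR = 780.0 m³/s.
With Δt = 3 h = 10800 s, V = ΣQ_DR · Δt = 780.0 × 10800 = 8.42 × 10^6 m³.

V ≈ 8.42 × 10^6 m³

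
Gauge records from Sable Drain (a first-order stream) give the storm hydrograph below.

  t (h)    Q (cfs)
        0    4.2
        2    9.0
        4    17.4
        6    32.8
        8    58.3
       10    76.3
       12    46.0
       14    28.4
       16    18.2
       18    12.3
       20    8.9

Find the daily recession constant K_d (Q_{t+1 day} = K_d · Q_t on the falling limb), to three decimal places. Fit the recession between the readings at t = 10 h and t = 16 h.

K_d ≈ 0.003

Between t = 10 h and t = 16 h the flow falls from 76.3 to 18.2 cfs over 3×2 h = 6 h.
Per-interval ratio K = (18.2/76.3)^(1/3) = 0.6202; K_d = K^(24/2) = 0.003.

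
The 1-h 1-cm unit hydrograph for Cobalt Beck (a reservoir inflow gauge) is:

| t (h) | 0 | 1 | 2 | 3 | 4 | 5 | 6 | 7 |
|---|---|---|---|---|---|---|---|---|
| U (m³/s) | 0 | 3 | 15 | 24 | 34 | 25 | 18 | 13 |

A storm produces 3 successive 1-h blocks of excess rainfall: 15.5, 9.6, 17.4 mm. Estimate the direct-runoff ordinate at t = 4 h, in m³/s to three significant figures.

By discrete convolution, Q_j = Σ (P_i / 10 mm) · U_{j−i}.
At t = 4 h (j=4): Q = (15.5/10)·34 + (9.6/10)·24 + (17.4/10)·15 = 102 m³/s.

Q ≈ 102 m³/s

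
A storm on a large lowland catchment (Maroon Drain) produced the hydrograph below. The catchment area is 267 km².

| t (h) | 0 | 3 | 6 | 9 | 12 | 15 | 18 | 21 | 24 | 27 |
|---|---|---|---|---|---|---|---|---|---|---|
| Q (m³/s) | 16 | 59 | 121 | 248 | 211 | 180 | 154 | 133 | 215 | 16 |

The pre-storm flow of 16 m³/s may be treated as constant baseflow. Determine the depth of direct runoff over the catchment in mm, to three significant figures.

d ≈ 48.3 mm

Direct runoff: 0.0, 43.0, 105.0, 232.0, 195.0, 164.0, 138.0, 117.0, 199.0, 0.0 m³/s; ΣQ_DR = 1193 m³/s.
V = ΣQ_DR · Δt = 1193 × 10800 s = 1.288 × 10^7 m³.
Over A = 267 km², depth = V / A = 48.3 mm.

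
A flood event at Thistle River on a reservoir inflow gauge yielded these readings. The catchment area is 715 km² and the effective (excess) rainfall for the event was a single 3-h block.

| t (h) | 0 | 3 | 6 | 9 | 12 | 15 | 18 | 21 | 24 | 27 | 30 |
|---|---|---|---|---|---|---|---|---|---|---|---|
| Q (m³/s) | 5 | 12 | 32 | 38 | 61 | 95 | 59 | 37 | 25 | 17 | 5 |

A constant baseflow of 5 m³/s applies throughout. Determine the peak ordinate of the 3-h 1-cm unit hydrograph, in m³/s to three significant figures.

U_p ≈ 180 m³/s

Direct runoff: 0.0, 7.0, 27.0, 33.0, 56.0, 90.0, 54.0, 32.0, 20.0, 12.0, 0.0 m³/s; ΣQ_DR = 331.0 m³/s, peak = 90.0 m³/s.
Runoff depth d = ΣQ_DR·Δt / A = 331.0 × 10800 / (715 km²) = 5.000 mm.
The 1-cm UH is the DRH scaled by (10 mm)/d, so U_p = 90.0 × 10/5.000 = 180 m³/s.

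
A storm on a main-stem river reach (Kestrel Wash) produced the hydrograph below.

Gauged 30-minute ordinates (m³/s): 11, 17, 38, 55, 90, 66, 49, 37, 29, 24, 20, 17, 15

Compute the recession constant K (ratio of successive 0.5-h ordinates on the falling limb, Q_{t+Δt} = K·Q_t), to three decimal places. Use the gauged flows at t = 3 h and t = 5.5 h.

Using the recession-limb readings at t = 3 h and t = 5.5 h: Q falls from 49 to 17 m³/s over 5 intervals.
K = (Q₂/Q₁)^(1/5) = (17/49)^(1/5) = 0.809.

K ≈ 0.809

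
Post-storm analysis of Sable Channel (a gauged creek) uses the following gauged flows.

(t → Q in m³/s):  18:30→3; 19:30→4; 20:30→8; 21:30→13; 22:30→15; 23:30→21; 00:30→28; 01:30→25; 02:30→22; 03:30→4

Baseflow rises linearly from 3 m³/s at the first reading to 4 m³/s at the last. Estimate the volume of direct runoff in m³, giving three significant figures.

V ≈ 3.89 × 10^5 m³

Direct-runoff ordinates (Q − Q_b): 0.00, 0.89, 4.78, 9.67, 11.56, 17.44, 24.33, 21.22, 18.11, 0.00 m³/s.
ΣQ_DR = 108.0 m³/s.
With Δt = 1 h = 3600 s, V = ΣQ_DR · Δt = 108.0 × 3600 = 3.89 × 10^5 m³.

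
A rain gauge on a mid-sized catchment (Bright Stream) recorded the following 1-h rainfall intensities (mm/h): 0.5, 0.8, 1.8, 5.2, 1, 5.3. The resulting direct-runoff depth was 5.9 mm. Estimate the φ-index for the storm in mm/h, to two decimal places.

Only the 2 blocks with intensity above φ contribute runoff: 5.2, 5.3 mm/h.
Σ(I−φ)·Δt = d  ⇒  (5.2+5.3 − 2φ)·1 = 5.9
φ = (10.50 − 5.9/1) / 2 = 2.30 mm/h.

φ ≈ 2.30 mm/h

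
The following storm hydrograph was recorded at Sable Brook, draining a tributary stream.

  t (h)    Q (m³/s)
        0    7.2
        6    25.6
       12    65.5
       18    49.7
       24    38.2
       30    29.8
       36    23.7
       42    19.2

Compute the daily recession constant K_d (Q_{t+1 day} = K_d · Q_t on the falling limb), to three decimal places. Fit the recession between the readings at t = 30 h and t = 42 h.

Between t = 30 h and t = 42 h the flow falls from 29.8 to 19.2 m³/s over 2×6 h = 12 h.
Per-interval ratio K = (19.2/29.8)^(1/2) = 0.8027; K_d = K^(24/6) = 0.415.

K_d ≈ 0.415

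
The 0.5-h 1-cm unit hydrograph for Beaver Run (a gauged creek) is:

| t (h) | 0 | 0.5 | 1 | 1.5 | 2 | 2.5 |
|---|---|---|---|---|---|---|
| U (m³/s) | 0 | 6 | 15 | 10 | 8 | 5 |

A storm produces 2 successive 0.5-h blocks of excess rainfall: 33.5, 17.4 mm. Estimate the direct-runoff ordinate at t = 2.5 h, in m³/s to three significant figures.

By discrete convolution, Q_j = Σ (P_i / 10 mm) · U_{j−i}.
At t = 2.5 h (j=5): Q = (33.5/10)·5 + (17.4/10)·8 = 30.7 m³/s.

Q ≈ 30.7 m³/s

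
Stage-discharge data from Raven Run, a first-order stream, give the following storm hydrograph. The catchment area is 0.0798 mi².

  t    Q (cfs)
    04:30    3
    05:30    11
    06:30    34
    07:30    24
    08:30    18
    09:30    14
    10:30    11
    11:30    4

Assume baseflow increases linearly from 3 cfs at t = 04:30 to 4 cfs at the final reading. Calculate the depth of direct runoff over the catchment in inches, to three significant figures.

d ≈ 1.77 in

Direct runoff: 0.00, 7.86, 30.71, 20.57, 14.43, 10.29, 7.14, 0.00 cfs; ΣQ_DR = 91.00 cfs.
V = ΣQ_DR · Δt = 91.00 × 3600 s = 3.276 × 10^5 ft³.
Over A = 0.0798 mi², depth = V / A = 1.77 in.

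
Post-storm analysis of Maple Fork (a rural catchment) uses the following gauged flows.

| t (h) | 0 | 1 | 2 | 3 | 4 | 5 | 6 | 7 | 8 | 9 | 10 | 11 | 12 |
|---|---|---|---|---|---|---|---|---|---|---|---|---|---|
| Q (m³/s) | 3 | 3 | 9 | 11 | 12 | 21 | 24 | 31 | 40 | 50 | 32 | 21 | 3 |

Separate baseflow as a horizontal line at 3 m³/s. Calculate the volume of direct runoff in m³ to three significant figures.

V ≈ 7.96 × 10^5 m³

Direct-runoff ordinates (Q − Q_b): 0.0, 0.0, 6.0, 8.0, 9.0, 18.0, 21.0, 28.0, 37.0, 47.0, 29.0, 18.0, 0.0 m³/s.
ΣQ_DR = 221.0 m³/s.
With Δt = 1 h = 3600 s, V = ΣQ_DR · Δt = 221.0 × 3600 = 7.96 × 10^5 m³.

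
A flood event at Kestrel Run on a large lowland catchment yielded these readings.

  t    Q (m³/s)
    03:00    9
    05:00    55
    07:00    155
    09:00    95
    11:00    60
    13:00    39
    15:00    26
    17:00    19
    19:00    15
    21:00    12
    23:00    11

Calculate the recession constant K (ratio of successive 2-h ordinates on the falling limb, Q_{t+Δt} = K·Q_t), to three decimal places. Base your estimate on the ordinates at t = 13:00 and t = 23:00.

K ≈ 0.776

Using the recession-limb readings at t = 13:00 and t = 23:00: Q falls from 39 to 11 m³/s over 5 intervals.
K = (Q₂/Q₁)^(1/5) = (11/39)^(1/5) = 0.776.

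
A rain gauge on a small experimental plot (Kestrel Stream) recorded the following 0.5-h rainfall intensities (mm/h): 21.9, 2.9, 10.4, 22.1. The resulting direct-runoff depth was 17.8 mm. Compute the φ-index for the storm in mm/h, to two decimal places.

Only the 3 blocks with intensity above φ contribute runoff: 21.9, 10.4, 22.1 mm/h.
Σ(I−φ)·Δt = d  ⇒  (21.9+10.4+22.1 − 3φ)·0.5 = 17.8
φ = (54.40 − 17.8/0.5) / 3 = 6.27 mm/h.

φ ≈ 6.27 mm/h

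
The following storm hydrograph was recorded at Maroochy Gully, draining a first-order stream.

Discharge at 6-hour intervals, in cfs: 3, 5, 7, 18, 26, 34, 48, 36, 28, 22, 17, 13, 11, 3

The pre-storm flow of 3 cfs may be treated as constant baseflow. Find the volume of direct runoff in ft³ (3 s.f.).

Direct-runoff ordinates (Q − Q_b): 0.0, 2.0, 4.0, 15.0, 23.0, 31.0, 45.0, 33.0, 25.0, 19.0, 14.0, 10.0, 8.0, 0.0 cfs.
ΣQ_DR = 229.0 cfs.
With Δt = 6 h = 21600 s, V = ΣQ_DR · Δt = 229.0 × 21600 = 4.95 × 10^6 ft³.

V ≈ 4.95 × 10^6 ft³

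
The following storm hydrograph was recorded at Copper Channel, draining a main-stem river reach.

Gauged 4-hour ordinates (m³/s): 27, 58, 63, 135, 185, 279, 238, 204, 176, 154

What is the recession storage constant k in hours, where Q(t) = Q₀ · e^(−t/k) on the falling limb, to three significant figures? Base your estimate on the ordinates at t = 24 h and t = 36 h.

On the falling limb, Q drops from 238 to 154 m³/s between t = 24 h and t = 36 h (Δt = 12 h).
k = −Δt / ln(Q₂/Q₁) = −12 / ln(154/238) = 27.6 h.

k ≈ 27.6 h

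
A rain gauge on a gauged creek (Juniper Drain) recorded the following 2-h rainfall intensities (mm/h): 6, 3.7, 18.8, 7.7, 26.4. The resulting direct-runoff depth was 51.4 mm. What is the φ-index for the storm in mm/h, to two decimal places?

Only the 2 blocks with intensity above φ contribute runoff: 18.8, 26.4 mm/h.
Σ(I−φ)·Δt = d  ⇒  (18.8+26.4 − 2φ)·2 = 51.4
φ = (45.20 − 51.4/2) / 2 = 9.75 mm/h.

φ ≈ 9.75 mm/h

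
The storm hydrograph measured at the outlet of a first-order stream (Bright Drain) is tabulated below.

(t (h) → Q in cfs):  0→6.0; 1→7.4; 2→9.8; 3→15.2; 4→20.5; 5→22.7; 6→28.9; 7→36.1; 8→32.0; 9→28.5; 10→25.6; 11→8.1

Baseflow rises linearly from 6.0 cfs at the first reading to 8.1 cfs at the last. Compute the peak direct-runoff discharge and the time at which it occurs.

Q_p = 28.76 cfs at t = 7 h

Subtracting baseflow gives direct-runoff ordinates: 0.00, 1.21, 3.42, 8.63, 13.74, 15.75, 21.75, 28.76, 24.47, 20.78, 17.69, 0.00 cfs.
The maximum is 28.76 cfs, occurring at the reading for t = 7 h.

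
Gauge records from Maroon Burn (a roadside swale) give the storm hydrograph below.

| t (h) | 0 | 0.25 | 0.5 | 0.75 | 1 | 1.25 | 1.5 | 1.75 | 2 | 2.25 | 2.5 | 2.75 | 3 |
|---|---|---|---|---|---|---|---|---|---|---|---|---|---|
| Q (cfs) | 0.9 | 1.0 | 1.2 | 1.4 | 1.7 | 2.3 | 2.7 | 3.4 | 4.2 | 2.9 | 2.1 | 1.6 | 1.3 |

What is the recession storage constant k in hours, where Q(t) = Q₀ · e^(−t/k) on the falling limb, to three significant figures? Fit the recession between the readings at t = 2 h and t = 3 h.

k ≈ 0.853 h

On the falling limb, Q drops from 4.2 to 1.3 cfs between t = 2 h and t = 3 h (Δt = 1 h).
k = −Δt / ln(Q₂/Q₁) = −1 / ln(1.3/4.2) = 0.853 h.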